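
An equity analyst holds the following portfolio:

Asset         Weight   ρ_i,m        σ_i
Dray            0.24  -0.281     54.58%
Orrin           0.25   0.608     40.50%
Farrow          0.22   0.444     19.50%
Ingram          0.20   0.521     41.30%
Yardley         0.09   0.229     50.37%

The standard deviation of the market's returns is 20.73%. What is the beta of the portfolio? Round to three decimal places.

β_Dray = -0.281 × 54.58% / 20.73% = -0.7398
β_Orrin = 0.608 × 40.50% / 20.73% = 1.1878
β_Farrow = 0.444 × 19.50% / 20.73% = 0.4177
β_Ingram = 0.521 × 41.30% / 20.73% = 1.0380
β_Yardley = 0.229 × 50.37% / 20.73% = 0.5564
β_P = Σ w_i β_i = 0.24×-0.7398 + 0.25×1.1878 + 0.22×0.4177 + 0.20×1.0380 + 0.09×0.5564 = 0.4690

0.469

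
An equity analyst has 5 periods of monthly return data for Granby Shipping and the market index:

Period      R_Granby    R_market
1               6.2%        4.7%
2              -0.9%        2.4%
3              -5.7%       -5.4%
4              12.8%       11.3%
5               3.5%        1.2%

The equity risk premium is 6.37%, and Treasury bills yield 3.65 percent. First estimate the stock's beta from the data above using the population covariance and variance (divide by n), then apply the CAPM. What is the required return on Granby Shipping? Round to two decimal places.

Mean R_i = (6.2 − 0.9 − 5.7 + 12.8 + 3.5) / 5 = 3.1800%
Mean R_m = (4.7 + 2.4 − 5.4 + 11.3 + 1.2) / 5 = 2.8400%
Σ(R_i − R̄_i)(R_m − R̄_m) = 161.4440  ⇒  Cov = 161.4440 / 5 = 32.2888
Σ(R_m − R̄_m)² = 145.8120  ⇒  Var(R_m) = 145.8120 / 5 = 29.1624
β = Cov / Var(R_m) = 32.2888 / 29.1624 = 1.1072
E(R) = R_f + β × MRP = 3.65% + 1.1072 × 6.37% = 10.70%

10.70%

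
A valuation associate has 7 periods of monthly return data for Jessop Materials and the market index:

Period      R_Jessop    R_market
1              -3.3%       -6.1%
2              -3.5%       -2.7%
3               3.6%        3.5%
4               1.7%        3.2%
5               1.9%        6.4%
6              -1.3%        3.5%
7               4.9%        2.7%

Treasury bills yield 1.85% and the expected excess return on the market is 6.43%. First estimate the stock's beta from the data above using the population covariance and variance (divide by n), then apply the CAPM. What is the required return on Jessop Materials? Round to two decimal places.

Mean R_i = (-3.3 − 3.5 + 3.6 + 1.7 + 1.9 − 1.3 + 4.9) / 7 = 0.5714%
Mean R_m = (-6.1 − 2.7 + 3.5 + 3.2 + 6.4 + 3.5 + 2.7) / 7 = 1.5000%
Σ(R_i − R̄_i)(R_m − R̄_m) = 62.4600  ⇒  Cov = 62.4600 / 7 = 8.9229
Σ(R_m − R̄_m)² = 111.7400  ⇒  Var(R_m) = 111.7400 / 7 = 15.9629
β = Cov / Var(R_m) = 8.9229 / 15.9629 = 0.5590
E(R) = R_f + β × MRP = 1.85% + 0.5590 × 6.43% = 5.44%

5.44%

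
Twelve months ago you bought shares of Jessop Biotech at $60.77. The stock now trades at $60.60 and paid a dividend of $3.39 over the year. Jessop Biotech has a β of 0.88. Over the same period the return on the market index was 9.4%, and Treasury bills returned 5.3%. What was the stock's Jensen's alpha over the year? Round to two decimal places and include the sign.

-3.61%

Realised HPR = (P1 + D1 − P0) / P0 = (60.60 + 3.39 − 60.77) / 60.77 = 3.22 / 60.77 = 5.2987%
MRP = 9.4% − 5.3% = 4.10%
CAPM required = R_f + β·MRP = 5.3% + 0.88 × 4.1% = 8.9080%
α = realised − required = 5.2987% − 8.9080% = -3.61%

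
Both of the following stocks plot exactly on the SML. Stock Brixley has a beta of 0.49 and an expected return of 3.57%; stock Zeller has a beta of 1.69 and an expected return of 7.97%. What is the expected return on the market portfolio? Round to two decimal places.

Both satisfy E(R) = R_f + β·MRP, so the slope of the SML is
MRP = (7.97% − 3.57%) / (1.69 − 0.49) = 4.40% / 1.20 = 3.6667%
R_f = E(R_Brixley) − β_Brixley·MRP = 3.57% − 0.49 × 3.6667% = 1.7733%
E(R_m) = R_f + MRP = 1.7733% + 3.6667% = 5.44%

5.44%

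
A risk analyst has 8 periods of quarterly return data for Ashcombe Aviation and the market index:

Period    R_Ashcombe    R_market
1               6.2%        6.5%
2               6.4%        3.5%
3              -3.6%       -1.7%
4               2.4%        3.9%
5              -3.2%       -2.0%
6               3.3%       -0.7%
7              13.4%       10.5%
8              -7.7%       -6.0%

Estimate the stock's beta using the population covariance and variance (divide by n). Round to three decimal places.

1.202

Mean R_i = (6.2 + 6.4 − 3.6 + 2.4 − 3.2 + 3.3 + 13.4 − 7.7) / 8 = 2.1500%
Mean R_m = (6.5 + 3.5 − 1.7 + 3.9 − 2.0 − 0.7 + 10.5 − 6.0) / 8 = 1.7500%
Σ(R_i − R̄_i)(R_m − R̄_m) = 239.0700  ⇒  Cov = 239.0700 / 8 = 29.8838
Σ(R_m − R̄_m)² = 198.8400  ⇒  Var(R_m) = 198.8400 / 8 = 24.8550
β = Cov / Var(R_m) = 29.8838 / 24.8550 = 1.2023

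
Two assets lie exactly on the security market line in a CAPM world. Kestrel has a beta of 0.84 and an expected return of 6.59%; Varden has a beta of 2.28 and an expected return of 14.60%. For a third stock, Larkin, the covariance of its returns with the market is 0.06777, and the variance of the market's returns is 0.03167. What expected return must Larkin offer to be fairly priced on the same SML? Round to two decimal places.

MRP = (14.60% − 6.59%) / (2.28 − 0.84) = 5.5625%
R_f = 6.59% − 0.84 × 5.5625% = 1.9175%
β_Larkin = Cov / Var(R_m) = 0.06777 / 0.03167 = 2.1399
E(R_Larkin) = R_f + β × MRP = 1.9175% + 2.1399 × 5.5625% = 13.82%

13.82%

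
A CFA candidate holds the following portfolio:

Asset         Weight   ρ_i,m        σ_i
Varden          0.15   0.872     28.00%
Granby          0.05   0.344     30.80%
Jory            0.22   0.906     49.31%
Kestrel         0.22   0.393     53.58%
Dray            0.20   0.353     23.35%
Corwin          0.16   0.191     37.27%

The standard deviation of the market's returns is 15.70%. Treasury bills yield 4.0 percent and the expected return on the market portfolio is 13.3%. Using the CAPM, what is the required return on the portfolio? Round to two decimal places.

16.70%

β_Varden = 0.872 × 28.00% / 15.70% = 1.5552
β_Granby = 0.344 × 30.80% / 15.70% = 0.6749
β_Jory = 0.906 × 49.31% / 15.70% = 2.8455
β_Kestrel = 0.393 × 53.58% / 15.70% = 1.3412
β_Dray = 0.353 × 23.35% / 15.70% = 0.5250
β_Corwin = 0.191 × 37.27% / 15.70% = 0.4534
β_P = Σ w_i β_i = 0.15×1.5552 + 0.05×0.6749 + 0.22×2.8455 + 0.22×1.3412 + 0.20×0.5250 + 0.16×0.4534 = 1.3656
MRP = 13.3% − 4.0% = 9.30%
E(R_P) = R_f + β_P × MRP = 4.0% + 1.3656 × 9.3% = 16.70%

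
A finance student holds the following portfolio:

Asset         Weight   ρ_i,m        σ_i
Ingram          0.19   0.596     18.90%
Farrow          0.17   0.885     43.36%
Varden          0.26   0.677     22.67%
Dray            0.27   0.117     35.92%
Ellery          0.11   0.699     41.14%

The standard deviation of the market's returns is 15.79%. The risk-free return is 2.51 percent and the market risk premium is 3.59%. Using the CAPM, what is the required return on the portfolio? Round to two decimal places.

β_Ingram = 0.596 × 18.90% / 15.79% = 0.7134
β_Farrow = 0.885 × 43.36% / 15.79% = 2.4302
β_Varden = 0.677 × 22.67% / 15.79% = 0.9720
β_Dray = 0.117 × 35.92% / 15.79% = 0.2662
β_Ellery = 0.699 × 41.14% / 15.79% = 1.8212
β_P = Σ w_i β_i = 0.19×0.7134 + 0.17×2.4302 + 0.26×0.9720 + 0.27×0.2662 + 0.11×1.8212 = 1.0736
E(R_P) = R_f + β_P × MRP = 2.51% + 1.0736 × 3.59% = 6.36%

6.36%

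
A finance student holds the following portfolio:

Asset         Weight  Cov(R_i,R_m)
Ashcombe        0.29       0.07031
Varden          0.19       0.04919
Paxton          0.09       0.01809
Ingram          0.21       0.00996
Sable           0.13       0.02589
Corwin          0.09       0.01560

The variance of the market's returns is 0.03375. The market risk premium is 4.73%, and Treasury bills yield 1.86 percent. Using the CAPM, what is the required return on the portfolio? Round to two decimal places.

β_Ashcombe = 0.07031 / 0.03375 = 2.0833
β_Varden = 0.04919 / 0.03375 = 1.4575
β_Paxton = 0.01809 / 0.03375 = 0.5360
β_Ingram = 0.00996 / 0.03375 = 0.2951
β_Sable = 0.02589 / 0.03375 = 0.7671
β_Corwin = 0.01560 / 0.03375 = 0.4622
β_P = Σ w_i β_i = 0.29×2.0833 + 0.19×1.4575 + 0.09×0.5360 + 0.21×0.2951 + 0.13×0.7671 + 0.09×0.4622 = 1.1326
E(R_P) = R_f + β_P × MRP = 1.86% + 1.1326 × 4.73% = 7.22%

7.22%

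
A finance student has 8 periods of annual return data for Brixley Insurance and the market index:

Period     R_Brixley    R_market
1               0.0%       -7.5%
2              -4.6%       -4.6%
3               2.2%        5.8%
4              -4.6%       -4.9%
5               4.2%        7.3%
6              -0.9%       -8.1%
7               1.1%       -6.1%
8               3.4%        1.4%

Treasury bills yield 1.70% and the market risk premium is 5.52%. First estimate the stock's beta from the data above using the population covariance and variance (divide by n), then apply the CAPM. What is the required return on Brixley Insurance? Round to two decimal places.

Mean R_i = (0.0 − 4.6 + 2.2 − 4.6 + 4.2 − 0.9 + 1.1 + 3.4) / 8 = 0.1000%
Mean R_m = (-7.5 − 4.6 + 5.8 − 4.9 + 7.3 − 8.1 − 6.1 + 1.4) / 8 = -2.0875%
Σ(R_i − R̄_i)(R_m − R̄_m) = 94.1300  ⇒  Cov = 94.1300 / 8 = 11.7663
Σ(R_m − R̄_m)² = 258.2688  ⇒  Var(R_m) = 258.2688 / 8 = 32.2836
β = Cov / Var(R_m) = 11.7663 / 32.2836 = 0.3645
E(R) = R_f + β × MRP = 1.70% + 0.3645 × 5.52% = 3.71%

3.71%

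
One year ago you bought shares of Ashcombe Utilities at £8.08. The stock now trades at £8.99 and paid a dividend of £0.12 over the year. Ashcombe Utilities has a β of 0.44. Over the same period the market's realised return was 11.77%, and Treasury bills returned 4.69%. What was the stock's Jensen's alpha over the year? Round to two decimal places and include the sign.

Realised HPR = (P1 + D1 − P0) / P0 = (8.99 + 0.12 − 8.08) / 8.08 = 1.03 / 8.08 = 12.7475%
MRP = 11.77% − 4.69% = 7.08%
CAPM required = R_f + β·MRP = 4.69% + 0.44 × 7.08% = 7.8052%
α = realised − required = 12.7475% − 7.8052% = +4.94%

+4.94%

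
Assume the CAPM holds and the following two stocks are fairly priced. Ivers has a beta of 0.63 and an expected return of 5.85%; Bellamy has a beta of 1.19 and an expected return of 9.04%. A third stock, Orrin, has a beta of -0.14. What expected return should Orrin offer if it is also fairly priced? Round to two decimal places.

1.46%

MRP (SML slope) = (9.04% − 5.85%) / (1.19 − 0.63) = 3.19% / 0.56 = 5.6964%
R_f (intercept) = 5.85% − 0.63 × 5.6964% = 2.2613%
E(R_Orrin) = R_f + β × MRP = 2.2613% + -0.14 × 5.6964% = 1.46%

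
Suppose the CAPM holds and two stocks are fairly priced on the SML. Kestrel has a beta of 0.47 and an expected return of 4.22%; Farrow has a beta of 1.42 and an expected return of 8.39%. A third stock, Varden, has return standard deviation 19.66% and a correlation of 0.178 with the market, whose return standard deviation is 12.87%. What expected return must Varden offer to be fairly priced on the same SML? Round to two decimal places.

MRP = (8.39% − 4.22%) / (1.42 − 0.47) = 4.3895%
R_f = 4.22% − 0.47 × 4.3895% = 2.1569%
β_Varden = ρ·σ_i/σ_m = 0.178 × 19.66 / 12.87 = 0.2719
E(R_Varden) = R_f + β × MRP = 2.1569% + 0.2719 × 4.3895% = 3.35%

3.35%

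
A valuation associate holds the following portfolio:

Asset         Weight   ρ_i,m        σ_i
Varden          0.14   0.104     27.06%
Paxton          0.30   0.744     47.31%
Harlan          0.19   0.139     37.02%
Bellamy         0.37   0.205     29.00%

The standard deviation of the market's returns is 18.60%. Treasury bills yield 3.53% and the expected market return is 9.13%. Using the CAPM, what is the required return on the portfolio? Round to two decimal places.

β_Varden = 0.104 × 27.06% / 18.60% = 0.1513
β_Paxton = 0.744 × 47.31% / 18.60% = 1.8924
β_Harlan = 0.139 × 37.02% / 18.60% = 0.2767
β_Bellamy = 0.205 × 29.00% / 18.60% = 0.3196
β_P = Σ w_i β_i = 0.14×0.1513 + 0.30×1.8924 + 0.19×0.2767 + 0.37×0.3196 = 0.7597
MRP = 9.13% − 3.53% = 5.60%
E(R_P) = R_f + β_P × MRP = 3.53% + 0.7597 × 5.60% = 7.78%

7.78%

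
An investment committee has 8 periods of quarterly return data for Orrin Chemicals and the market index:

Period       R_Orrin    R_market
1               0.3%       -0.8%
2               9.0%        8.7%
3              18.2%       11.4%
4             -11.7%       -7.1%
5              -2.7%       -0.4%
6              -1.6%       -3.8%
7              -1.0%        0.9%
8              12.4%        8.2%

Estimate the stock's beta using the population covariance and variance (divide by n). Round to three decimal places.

Mean R_i = (0.3 + 9.0 + 18.2 − 11.7 − 2.7 − 1.6 − 1.0 + 12.4) / 8 = 2.8625%
Mean R_m = (-0.8 + 8.7 + 11.4 − 7.1 − 0.4 − 3.8 + 0.9 + 8.2) / 8 = 2.1375%
Σ(R_i − R̄_i)(R_m − R̄_m) = 427.6013  ⇒  Cov = 427.6013 / 8 = 53.4502
Σ(R_m − R̄_m)² = 302.7988  ⇒  Var(R_m) = 302.7988 / 8 = 37.8499
β = Cov / Var(R_m) = 53.4502 / 37.8499 = 1.4122

1.412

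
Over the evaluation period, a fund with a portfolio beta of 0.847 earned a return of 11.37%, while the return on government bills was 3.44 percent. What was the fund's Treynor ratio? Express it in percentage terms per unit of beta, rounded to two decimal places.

9.36%

Treynor = (R_P − R_f) / β_P = (11.37% − 3.44%) / 0.8470 = 7.93% / 0.8470 = 9.36%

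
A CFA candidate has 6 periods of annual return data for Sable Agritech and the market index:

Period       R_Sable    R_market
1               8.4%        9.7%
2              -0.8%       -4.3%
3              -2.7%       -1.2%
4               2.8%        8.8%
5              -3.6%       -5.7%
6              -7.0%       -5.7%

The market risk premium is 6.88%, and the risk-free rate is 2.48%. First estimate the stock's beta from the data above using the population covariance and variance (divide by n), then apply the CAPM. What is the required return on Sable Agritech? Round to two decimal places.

7.16%

Mean R_i = (8.4 − 0.8 − 2.7 + 2.8 − 3.6 − 7.0) / 6 = -0.4833%
Mean R_m = (9.7 − 4.3 − 1.2 + 8.8 − 5.7 − 5.7) / 6 = 0.2667%
Σ(R_i − R̄_i)(R_m − R̄_m) = 173.9933  ⇒  Cov = 173.9933 / 6 = 28.9989
Σ(R_m − R̄_m)² = 256.0133  ⇒  Var(R_m) = 256.0133 / 6 = 42.6689
β = Cov / Var(R_m) = 28.9989 / 42.6689 = 0.6796
E(R) = R_f + β × MRP = 2.48% + 0.6796 × 6.88% = 7.16%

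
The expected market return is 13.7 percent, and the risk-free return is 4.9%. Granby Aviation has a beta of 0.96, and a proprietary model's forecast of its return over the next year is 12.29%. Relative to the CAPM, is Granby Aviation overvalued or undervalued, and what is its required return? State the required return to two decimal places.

Overvalued; required return 13.35%

MRP = 13.7% − 4.9% = 8.80%
Required return = R_f + β·MRP = 4.9% + 0.96 × 8.8% = 13.35%
Forecast 12.29% < required 13.35% → the stock plots below the SML → overvalued.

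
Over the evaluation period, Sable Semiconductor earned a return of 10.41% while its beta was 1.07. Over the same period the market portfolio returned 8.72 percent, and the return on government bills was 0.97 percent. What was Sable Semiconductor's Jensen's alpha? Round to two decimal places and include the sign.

Market excess return = 8.72% − 0.97% = 7.75%
CAPM benchmark = R_f + β(R_m − R_f) = 0.97% + 1.07 × 7.75% = 9.2625%
α = actual − benchmark = 10.41% − 9.2625% = +1.15%

+1.15%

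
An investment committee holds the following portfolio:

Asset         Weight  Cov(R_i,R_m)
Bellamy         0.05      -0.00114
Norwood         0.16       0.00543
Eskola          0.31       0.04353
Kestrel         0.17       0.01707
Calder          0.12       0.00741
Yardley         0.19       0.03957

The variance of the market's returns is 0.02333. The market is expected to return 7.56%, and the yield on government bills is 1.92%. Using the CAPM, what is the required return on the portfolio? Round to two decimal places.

β_Bellamy = -0.00114 / 0.02333 = -0.0489
β_Norwood = 0.00543 / 0.02333 = 0.2327
β_Eskola = 0.04353 / 0.02333 = 1.8658
β_Kestrel = 0.01707 / 0.02333 = 0.7317
β_Calder = 0.00741 / 0.02333 = 0.3176
β_Yardley = 0.03957 / 0.02333 = 1.6961
β_P = Σ w_i β_i = 0.05×-0.0489 + 0.16×0.2327 + 0.31×1.8658 + 0.17×0.7317 + 0.12×0.3176 + 0.19×1.6961 = 1.0979
MRP = 7.56% − 1.92% = 5.64%
E(R_P) = R_f + β_P × MRP = 1.92% + 1.0979 × 5.64% = 8.11%

8.11%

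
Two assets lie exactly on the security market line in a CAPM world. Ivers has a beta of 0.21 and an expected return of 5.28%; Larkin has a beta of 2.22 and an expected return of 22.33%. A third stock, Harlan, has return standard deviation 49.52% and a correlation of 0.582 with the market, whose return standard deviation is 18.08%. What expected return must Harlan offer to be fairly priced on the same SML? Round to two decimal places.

MRP = (22.33% − 5.28%) / (2.22 − 0.21) = 8.4826%
R_f = 5.28% − 0.21 × 8.4826% = 3.4987%
β_Harlan = ρ·σ_i/σ_m = 0.582 × 49.52 / 18.08 = 1.5941
E(R_Harlan) = R_f + β × MRP = 3.4987% + 1.5941 × 8.4826% = 17.02%

17.02%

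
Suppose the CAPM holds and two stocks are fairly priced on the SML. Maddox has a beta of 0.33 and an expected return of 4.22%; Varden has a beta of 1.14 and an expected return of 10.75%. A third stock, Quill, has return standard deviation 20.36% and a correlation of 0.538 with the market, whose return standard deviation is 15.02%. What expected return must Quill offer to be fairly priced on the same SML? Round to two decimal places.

MRP = (10.75% − 4.22%) / (1.14 − 0.33) = 8.0617%
R_f = 4.22% − 0.33 × 8.0617% = 1.5596%
β_Quill = ρ·σ_i/σ_m = 0.538 × 20.36 / 15.02 = 0.7293
E(R_Quill) = R_f + β × MRP = 1.5596% + 0.7293 × 8.0617% = 7.44%

7.44%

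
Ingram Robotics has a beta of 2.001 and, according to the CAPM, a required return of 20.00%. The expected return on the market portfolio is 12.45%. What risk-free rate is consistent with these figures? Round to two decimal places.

4.91%

E(R) = R_f + β(E(R_m) − R_f) = R_f(1 − β) + β·E(R_m)
20.00% = R_f × (1 − 2.001) + 2.001 × 12.45%
20.00% = R_f × -1.001 + 24.91245%
R_f = (20.00% − 24.91245%) / -1.001 = 4.91%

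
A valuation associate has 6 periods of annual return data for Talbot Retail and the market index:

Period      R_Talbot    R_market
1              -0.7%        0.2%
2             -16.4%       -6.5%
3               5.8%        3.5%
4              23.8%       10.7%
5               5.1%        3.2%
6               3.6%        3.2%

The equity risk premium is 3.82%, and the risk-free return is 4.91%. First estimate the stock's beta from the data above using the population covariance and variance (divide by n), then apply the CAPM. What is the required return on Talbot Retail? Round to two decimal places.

13.73%

Mean R_i = (-0.7 − 16.4 + 5.8 + 23.8 + 5.1 + 3.6) / 6 = 3.5333%
Mean R_m = (0.2 − 6.5 + 3.5 + 10.7 + 3.2 + 3.2) / 6 = 2.3833%
Σ(R_i − R̄_i)(R_m − R̄_m) = 358.7333  ⇒  Cov = 358.7333 / 6 = 59.7889
Σ(R_m − R̄_m)² = 155.4283  ⇒  Var(R_m) = 155.4283 / 6 = 25.9047
β = Cov / Var(R_m) = 59.7889 / 25.9047 = 2.3080
E(R) = R_f + β × MRP = 4.91% + 2.3080 × 3.82% = 13.73%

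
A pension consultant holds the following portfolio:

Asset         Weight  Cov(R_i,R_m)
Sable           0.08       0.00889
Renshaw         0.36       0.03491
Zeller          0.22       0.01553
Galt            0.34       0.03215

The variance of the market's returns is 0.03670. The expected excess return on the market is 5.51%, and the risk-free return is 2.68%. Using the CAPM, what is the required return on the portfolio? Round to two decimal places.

6.83%

β_Sable = 0.00889 / 0.03670 = 0.2422
β_Renshaw = 0.03491 / 0.03670 = 0.9512
β_Zeller = 0.01553 / 0.03670 = 0.4232
β_Galt = 0.03215 / 0.03670 = 0.8760
β_P = Σ w_i β_i = 0.08×0.2422 + 0.36×0.9512 + 0.22×0.4232 + 0.34×0.8760 = 0.7528
E(R_P) = R_f + β_P × MRP = 2.68% + 0.7528 × 5.51% = 6.83%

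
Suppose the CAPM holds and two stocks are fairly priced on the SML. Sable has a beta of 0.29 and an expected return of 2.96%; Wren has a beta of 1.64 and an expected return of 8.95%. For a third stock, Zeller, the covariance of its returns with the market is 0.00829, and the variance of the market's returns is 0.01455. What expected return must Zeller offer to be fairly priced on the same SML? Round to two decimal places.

4.20%

MRP = (8.95% − 2.96%) / (1.64 − 0.29) = 4.4370%
R_f = 2.96% − 0.29 × 4.4370% = 1.6733%
β_Zeller = Cov / Var(R_m) = 0.00829 / 0.01455 = 0.5698
E(R_Zeller) = R_f + β × MRP = 1.6733% + 0.5698 × 4.4370% = 4.20%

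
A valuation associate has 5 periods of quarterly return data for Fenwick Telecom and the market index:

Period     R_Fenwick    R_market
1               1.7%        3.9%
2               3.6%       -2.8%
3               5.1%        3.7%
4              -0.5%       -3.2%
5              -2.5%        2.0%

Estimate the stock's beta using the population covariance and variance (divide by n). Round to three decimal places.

Mean R_i = (1.7 + 3.6 + 5.1 − 0.5 − 2.5) / 5 = 1.4800%
Mean R_m = (3.9 − 2.8 + 3.7 − 3.2 + 2.0) / 5 = 0.7200%
Σ(R_i − R̄_i)(R_m − R̄_m) = 6.6920  ⇒  Cov = 6.6920 / 5 = 1.3384
Σ(R_m − R̄_m)² = 48.3880  ⇒  Var(R_m) = 48.3880 / 5 = 9.6776
β = Cov / Var(R_m) = 1.3384 / 9.6776 = 0.1383

0.138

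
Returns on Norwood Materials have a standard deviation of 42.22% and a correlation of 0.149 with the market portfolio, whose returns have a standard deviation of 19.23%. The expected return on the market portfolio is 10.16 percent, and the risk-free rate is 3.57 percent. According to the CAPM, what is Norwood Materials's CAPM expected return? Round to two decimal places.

β = ρ × σ_i / σ_m = 0.149 × 42.22% / 19.23% = 0.3271
MRP = 10.16% − 3.57% = 6.59%
E(R) = 3.57% + 0.3271 × 6.59% = 5.73%

5.73%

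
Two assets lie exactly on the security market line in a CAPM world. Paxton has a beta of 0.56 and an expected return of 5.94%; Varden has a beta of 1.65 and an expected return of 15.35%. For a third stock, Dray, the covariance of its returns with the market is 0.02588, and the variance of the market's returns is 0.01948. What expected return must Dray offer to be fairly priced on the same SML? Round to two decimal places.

12.57%

MRP = (15.35% − 5.94%) / (1.65 − 0.56) = 8.6330%
R_f = 5.94% − 0.56 × 8.6330% = 1.1055%
β_Dray = Cov / Var(R_m) = 0.02588 / 0.01948 = 1.3285
E(R_Dray) = R_f + β × MRP = 1.1055% + 1.3285 × 8.6330% = 12.57%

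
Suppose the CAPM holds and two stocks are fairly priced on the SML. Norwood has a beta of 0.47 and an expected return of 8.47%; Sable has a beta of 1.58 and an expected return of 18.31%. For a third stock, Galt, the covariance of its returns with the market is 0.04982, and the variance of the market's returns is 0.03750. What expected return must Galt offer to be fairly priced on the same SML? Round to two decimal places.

16.08%

MRP = (18.31% − 8.47%) / (1.58 − 0.47) = 8.8649%
R_f = 8.47% − 0.47 × 8.8649% = 4.3035%
β_Galt = Cov / Var(R_m) = 0.04982 / 0.03750 = 1.3285
E(R_Galt) = R_f + β × MRP = 4.3035% + 1.3285 × 8.8649% = 16.08%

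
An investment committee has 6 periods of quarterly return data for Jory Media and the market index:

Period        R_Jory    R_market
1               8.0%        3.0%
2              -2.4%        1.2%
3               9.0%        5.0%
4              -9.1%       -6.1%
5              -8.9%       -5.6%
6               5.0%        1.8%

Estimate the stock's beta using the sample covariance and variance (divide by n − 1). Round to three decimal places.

1.686

Mean R_i = (8.0 − 2.4 + 9.0 − 9.1 − 8.9 + 5.0) / 6 = 0.2667%
Mean R_m = (3.0 + 1.2 + 5.0 − 6.1 − 5.6 + 1.8) / 6 = -0.1167%
Σ(R_i − R̄_i)(R_m − R̄_m) = 180.6567  ⇒  Cov = 180.6567 / 5 = 36.1313
Σ(R_m − R̄_m)² = 107.1683  ⇒  Var(R_m) = 107.1683 / 5 = 21.4337
β = Cov / Var(R_m) = 36.1313 / 21.4337 = 1.6857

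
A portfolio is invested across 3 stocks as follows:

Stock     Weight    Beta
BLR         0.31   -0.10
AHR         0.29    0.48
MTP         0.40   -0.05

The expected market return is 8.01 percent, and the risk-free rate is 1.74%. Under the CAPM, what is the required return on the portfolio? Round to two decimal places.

β_P = Σ w_i β_i = 0.31×-0.10 + 0.29×0.48 + 0.40×-0.05 = 0.0882
MRP = 8.01% − 1.74% = 6.27%
E(R_P) = R_f + β_P × MRP = 1.74% + 0.0882 × 6.27% = 2.29%

2.29%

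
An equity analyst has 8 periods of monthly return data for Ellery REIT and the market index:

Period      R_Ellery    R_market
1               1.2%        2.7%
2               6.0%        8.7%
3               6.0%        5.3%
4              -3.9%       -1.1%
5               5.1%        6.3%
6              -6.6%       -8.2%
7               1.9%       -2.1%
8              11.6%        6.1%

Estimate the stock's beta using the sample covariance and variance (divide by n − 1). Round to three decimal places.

0.891

Mean R_i = (1.2 + 6.0 + 6.0 − 3.9 + 5.1 − 6.6 + 1.9 + 11.6) / 8 = 2.6625%
Mean R_m = (2.7 + 8.7 + 5.3 − 1.1 + 6.3 − 8.2 − 2.1 + 6.1) / 8 = 2.2125%
Σ(R_i − R̄_i)(R_m − R̄_m) = 197.4238  ⇒  Cov = 197.4238 / 7 = 28.2034
Σ(R_m − R̄_m)² = 221.6688  ⇒  Var(R_m) = 221.6688 / 7 = 31.6670
β = Cov / Var(R_m) = 28.2034 / 31.6670 = 0.8906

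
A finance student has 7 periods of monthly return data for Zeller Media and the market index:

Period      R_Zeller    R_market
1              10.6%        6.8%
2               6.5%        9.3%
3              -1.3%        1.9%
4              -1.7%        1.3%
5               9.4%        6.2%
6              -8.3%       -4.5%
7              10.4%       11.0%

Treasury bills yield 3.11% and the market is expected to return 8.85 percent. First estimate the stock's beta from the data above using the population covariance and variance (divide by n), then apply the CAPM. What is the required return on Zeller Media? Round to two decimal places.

Mean R_i = (10.6 + 6.5 − 1.3 − 1.7 + 9.4 − 8.3 + 10.4) / 7 = 3.6571%
Mean R_m = (6.8 + 9.3 + 1.9 + 1.3 + 6.2 − 4.5 + 11.0) / 7 = 4.5714%
Σ(R_i − R̄_i)(R_m − R̄_m) = 220.8514  ⇒  Cov = 220.8514 / 7 = 31.5502
Σ(R_m − R̄_m)² = 171.4343  ⇒  Var(R_m) = 171.4343 / 7 = 24.4906
β = Cov / Var(R_m) = 31.5502 / 24.4906 = 1.2883
MRP = 8.85% − 3.11% = 5.74%
E(R) = R_f + β × MRP = 3.11% + 1.2883 × 5.74% = 10.50%

10.50%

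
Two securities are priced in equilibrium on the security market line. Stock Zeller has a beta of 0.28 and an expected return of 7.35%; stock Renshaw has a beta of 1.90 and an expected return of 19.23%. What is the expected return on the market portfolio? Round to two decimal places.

Both satisfy E(R) = R_f + β·MRP, so the slope of the SML is
MRP = (19.23% − 7.35%) / (1.90 − 0.28) = 11.88% / 1.62 = 7.3333%
R_f = E(R_Zeller) − β_Zeller·MRP = 7.35% − 0.28 × 7.3333% = 5.2967%
E(R_m) = R_f + MRP = 5.2967% + 7.3333% = 12.63%

12.63%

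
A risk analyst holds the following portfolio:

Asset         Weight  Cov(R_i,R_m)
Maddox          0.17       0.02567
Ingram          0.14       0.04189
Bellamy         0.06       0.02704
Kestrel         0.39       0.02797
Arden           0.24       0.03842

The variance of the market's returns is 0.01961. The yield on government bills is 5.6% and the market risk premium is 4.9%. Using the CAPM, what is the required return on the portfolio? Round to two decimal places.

β_Maddox = 0.02567 / 0.01961 = 1.3090
β_Ingram = 0.04189 / 0.01961 = 2.1362
β_Bellamy = 0.02704 / 0.01961 = 1.3789
β_Kestrel = 0.02797 / 0.01961 = 1.4263
β_Arden = 0.03842 / 0.01961 = 1.9592
β_P = Σ w_i β_i = 0.17×1.3090 + 0.14×2.1362 + 0.06×1.3789 + 0.39×1.4263 + 0.24×1.9592 = 1.6308
E(R_P) = R_f + β_P × MRP = 5.6% + 1.6308 × 4.9% = 13.59%

13.59%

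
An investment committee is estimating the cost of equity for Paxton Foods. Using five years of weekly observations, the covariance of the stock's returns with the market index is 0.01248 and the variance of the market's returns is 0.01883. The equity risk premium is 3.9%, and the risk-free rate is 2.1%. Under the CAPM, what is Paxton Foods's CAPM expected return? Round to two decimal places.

β = Cov(R_i, R_m) / Var(R_m) = 0.01248 / 0.01883 = 0.6628
E(R) = R_f + β × MRP = 2.1% + 0.6628 × 3.9% = 4.68%

4.68%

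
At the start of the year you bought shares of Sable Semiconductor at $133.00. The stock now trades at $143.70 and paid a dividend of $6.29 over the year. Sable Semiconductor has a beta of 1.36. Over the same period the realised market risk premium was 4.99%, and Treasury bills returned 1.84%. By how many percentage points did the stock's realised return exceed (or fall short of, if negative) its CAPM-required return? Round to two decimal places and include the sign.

+4.15%

Realised HPR = (P1 + D1 − P0) / P0 = (143.70 + 6.29 − 133.00) / 133.00 = 16.99 / 133.00 = 12.7744%
CAPM required = R_f + β·MRP = 1.84% + 1.36 × 4.99% = 8.6264%
α = realised − required = 12.7744% − 8.6264% = +4.15%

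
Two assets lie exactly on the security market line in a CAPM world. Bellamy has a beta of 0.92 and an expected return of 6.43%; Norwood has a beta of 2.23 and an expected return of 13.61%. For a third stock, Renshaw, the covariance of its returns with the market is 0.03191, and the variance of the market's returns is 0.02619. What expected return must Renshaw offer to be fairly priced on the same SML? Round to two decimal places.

8.07%

MRP = (13.61% − 6.43%) / (2.23 − 0.92) = 5.4809%
R_f = 6.43% − 0.92 × 5.4809% = 1.3876%
β_Renshaw = Cov / Var(R_m) = 0.03191 / 0.02619 = 1.2184
E(R_Renshaw) = R_f + β × MRP = 1.3876% + 1.2184 × 5.4809% = 8.07%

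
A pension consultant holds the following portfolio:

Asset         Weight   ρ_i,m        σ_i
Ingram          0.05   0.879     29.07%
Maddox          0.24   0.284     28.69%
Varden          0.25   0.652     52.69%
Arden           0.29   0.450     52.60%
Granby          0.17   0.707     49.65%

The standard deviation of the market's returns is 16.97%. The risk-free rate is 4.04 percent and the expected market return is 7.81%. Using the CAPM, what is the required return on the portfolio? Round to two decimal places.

9.52%

β_Ingram = 0.879 × 29.07% / 16.97% = 1.5057
β_Maddox = 0.284 × 28.69% / 16.97% = 0.4801
β_Varden = 0.652 × 52.69% / 16.97% = 2.0244
β_Arden = 0.450 × 52.60% / 16.97% = 1.3948
β_Granby = 0.707 × 49.65% / 16.97% = 2.0685
β_P = Σ w_i β_i = 0.05×1.5057 + 0.24×0.4801 + 0.25×2.0244 + 0.29×1.3948 + 0.17×2.0685 = 1.4527
MRP = 7.81% − 4.04% = 3.77%
E(R_P) = R_f + β_P × MRP = 4.04% + 1.4527 × 3.77% = 9.52%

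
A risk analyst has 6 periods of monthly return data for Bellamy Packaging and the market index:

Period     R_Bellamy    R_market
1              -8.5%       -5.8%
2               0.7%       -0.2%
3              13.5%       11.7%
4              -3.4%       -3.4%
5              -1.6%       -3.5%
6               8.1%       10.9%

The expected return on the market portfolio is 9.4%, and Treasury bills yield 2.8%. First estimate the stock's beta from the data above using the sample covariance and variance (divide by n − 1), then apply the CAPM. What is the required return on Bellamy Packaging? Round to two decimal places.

Mean R_i = (-8.5 + 0.7 + 13.5 − 3.4 − 1.6 + 8.1) / 6 = 1.4667%
Mean R_m = (-5.8 − 0.2 + 11.7 − 3.4 − 3.5 + 10.9) / 6 = 1.6167%
Σ(R_i − R̄_i)(R_m − R̄_m) = 298.3333  ⇒  Cov = 298.3333 / 5 = 59.6667
Σ(R_m − R̄_m)² = 297.5083  ⇒  Var(R_m) = 297.5083 / 5 = 59.5017
β = Cov / Var(R_m) = 59.6667 / 59.5017 = 1.0028
MRP = 9.4% − 2.8% = 6.60%
E(R) = R_f + β × MRP = 2.8% + 1.0028 × 6.6% = 9.42%

9.42%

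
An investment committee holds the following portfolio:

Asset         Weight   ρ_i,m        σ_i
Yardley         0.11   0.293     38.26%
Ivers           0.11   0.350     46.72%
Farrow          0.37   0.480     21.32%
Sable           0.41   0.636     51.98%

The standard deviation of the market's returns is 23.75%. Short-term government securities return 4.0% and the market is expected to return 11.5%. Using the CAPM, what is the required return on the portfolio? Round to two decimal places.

β_Yardley = 0.293 × 38.26% / 23.75% = 0.4720
β_Ivers = 0.350 × 46.72% / 23.75% = 0.6885
β_Farrow = 0.480 × 21.32% / 23.75% = 0.4309
β_Sable = 0.636 × 51.98% / 23.75% = 1.3920
β_P = Σ w_i β_i = 0.11×0.4720 + 0.11×0.6885 + 0.37×0.4309 + 0.41×1.3920 = 0.8578
MRP = 11.5% − 4.0% = 7.50%
E(R_P) = R_f + β_P × MRP = 4.0% + 0.8578 × 7.5% = 10.43%

10.43%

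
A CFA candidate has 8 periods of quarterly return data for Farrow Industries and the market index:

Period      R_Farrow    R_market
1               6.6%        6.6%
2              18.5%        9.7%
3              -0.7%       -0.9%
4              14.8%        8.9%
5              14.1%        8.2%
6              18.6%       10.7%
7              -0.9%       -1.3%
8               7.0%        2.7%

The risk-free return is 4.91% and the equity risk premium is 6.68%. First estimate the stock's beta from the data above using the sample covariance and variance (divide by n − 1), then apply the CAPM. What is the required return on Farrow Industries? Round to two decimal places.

Mean R_i = (6.6 + 18.5 − 0.7 + 14.8 + 14.1 + 18.6 − 0.9 + 7.0) / 8 = 9.7500%
Mean R_m = (6.6 + 9.7 − 0.9 + 8.9 + 8.2 + 10.7 − 1.3 + 2.7) / 8 = 5.5750%
Σ(R_i − R̄_i)(R_m − R̄_m) = 255.2200  ⇒  Cov = 255.2200 / 7 = 36.4600
Σ(R_m − R̄_m)² = 159.7350  ⇒  Var(R_m) = 159.7350 / 7 = 22.8193
β = Cov / Var(R_m) = 36.4600 / 22.8193 = 1.5978
E(R) = R_f + β × MRP = 4.91% + 1.5978 × 6.68% = 15.58%

15.58%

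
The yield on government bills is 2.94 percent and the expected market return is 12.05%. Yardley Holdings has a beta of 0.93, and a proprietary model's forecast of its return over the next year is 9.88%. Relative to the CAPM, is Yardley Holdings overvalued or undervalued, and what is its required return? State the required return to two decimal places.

MRP = 12.05% − 2.94% = 9.11%
Required return = R_f + β·MRP = 2.94% + 0.93 × 9.11% = 11.41%
Forecast 9.88% < required 11.41% → the stock plots below the SML → overvalued.

Overvalued; required return 11.41%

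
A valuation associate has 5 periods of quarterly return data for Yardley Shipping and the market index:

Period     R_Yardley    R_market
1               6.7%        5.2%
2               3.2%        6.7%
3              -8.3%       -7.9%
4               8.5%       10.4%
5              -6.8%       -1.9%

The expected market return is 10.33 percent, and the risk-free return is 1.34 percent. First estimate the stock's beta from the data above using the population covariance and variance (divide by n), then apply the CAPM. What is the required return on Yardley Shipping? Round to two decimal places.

Mean R_i = (6.7 + 3.2 − 8.3 + 8.5 − 6.8) / 5 = 0.6600%
Mean R_m = (5.2 + 6.7 − 7.9 + 10.4 − 1.9) / 5 = 2.5000%
Σ(R_i − R̄_i)(R_m − R̄_m) = 214.9200  ⇒  Cov = 214.9200 / 5 = 42.9840
Σ(R_m − R̄_m)² = 214.8600  ⇒  Var(R_m) = 214.8600 / 5 = 42.9720
β = Cov / Var(R_m) = 42.9840 / 42.9720 = 1.0003
MRP = 10.33% − 1.34% = 8.99%
E(R) = R_f + β × MRP = 1.34% + 1.0003 × 8.99% = 10.33%

10.33%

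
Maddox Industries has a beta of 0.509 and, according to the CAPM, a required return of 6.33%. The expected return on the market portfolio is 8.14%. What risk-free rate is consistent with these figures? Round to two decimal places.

E(R) = R_f + β(E(R_m) − R_f) = R_f(1 − β) + β·E(R_m)
6.33% = R_f × (1 − 0.509) + 0.509 × 8.14%
6.33% = R_f × 0.491 + 4.14326%
R_f = (6.33% − 4.14326%) / 0.491 = 4.45%

4.45%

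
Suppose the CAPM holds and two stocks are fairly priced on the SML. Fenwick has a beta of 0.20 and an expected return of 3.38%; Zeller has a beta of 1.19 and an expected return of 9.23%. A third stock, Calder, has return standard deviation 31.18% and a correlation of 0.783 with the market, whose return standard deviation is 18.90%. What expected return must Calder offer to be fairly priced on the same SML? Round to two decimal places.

9.83%

MRP = (9.23% − 3.38%) / (1.19 − 0.20) = 5.9091%
R_f = 3.38% − 0.20 × 5.9091% = 2.1982%
β_Calder = ρ·σ_i/σ_m = 0.783 × 31.18 / 18.90 = 1.2917
E(R_Calder) = R_f + β × MRP = 2.1982% + 1.2917 × 5.9091% = 9.83%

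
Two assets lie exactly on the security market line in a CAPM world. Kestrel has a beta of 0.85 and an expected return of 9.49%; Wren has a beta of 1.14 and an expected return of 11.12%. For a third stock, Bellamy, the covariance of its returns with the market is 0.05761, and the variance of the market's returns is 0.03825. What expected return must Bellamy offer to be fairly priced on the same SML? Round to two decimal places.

MRP = (11.12% − 9.49%) / (1.14 − 0.85) = 5.6207%
R_f = 9.49% − 0.85 × 5.6207% = 4.7124%
β_Bellamy = Cov / Var(R_m) = 0.05761 / 0.03825 = 1.5061
E(R_Bellamy) = R_f + β × MRP = 4.7124% + 1.5061 × 5.6207% = 13.18%

13.18%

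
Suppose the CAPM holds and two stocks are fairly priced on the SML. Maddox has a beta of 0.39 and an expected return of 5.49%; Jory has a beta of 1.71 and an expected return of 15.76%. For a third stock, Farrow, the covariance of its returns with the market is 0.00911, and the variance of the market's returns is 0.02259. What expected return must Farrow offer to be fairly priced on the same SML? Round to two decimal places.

5.59%

MRP = (15.76% − 5.49%) / (1.71 − 0.39) = 7.7803%
R_f = 5.49% − 0.39 × 7.7803% = 2.4557%
β_Farrow = Cov / Var(R_m) = 0.00911 / 0.02259 = 0.4033
E(R_Farrow) = R_f + β × MRP = 2.4557% + 0.4033 × 7.7803% = 5.59%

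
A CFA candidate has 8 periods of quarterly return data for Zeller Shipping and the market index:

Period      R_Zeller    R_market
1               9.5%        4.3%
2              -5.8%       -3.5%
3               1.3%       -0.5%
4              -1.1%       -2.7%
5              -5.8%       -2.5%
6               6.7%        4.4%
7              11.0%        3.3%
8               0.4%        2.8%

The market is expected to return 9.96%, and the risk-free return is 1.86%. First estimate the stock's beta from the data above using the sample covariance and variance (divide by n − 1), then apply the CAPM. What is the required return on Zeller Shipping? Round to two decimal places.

15.60%

Mean R_i = (9.5 − 5.8 + 1.3 − 1.1 − 5.8 + 6.7 + 11.0 + 0.4) / 8 = 2.0250%
Mean R_m = (4.3 − 3.5 − 0.5 − 2.7 − 2.5 + 4.4 + 3.3 + 2.8) / 8 = 0.7000%
Σ(R_i − R̄_i)(R_m − R̄_m) = 133.5300  ⇒  Cov = 133.5300 / 7 = 19.0757
Σ(R_m − R̄_m)² = 78.7000  ⇒  Var(R_m) = 78.7000 / 7 = 11.2429
β = Cov / Var(R_m) = 19.0757 / 11.2429 = 1.6967
MRP = 9.96% − 1.86% = 8.10%
E(R) = R_f + β × MRP = 1.86% + 1.6967 × 8.10% = 15.60%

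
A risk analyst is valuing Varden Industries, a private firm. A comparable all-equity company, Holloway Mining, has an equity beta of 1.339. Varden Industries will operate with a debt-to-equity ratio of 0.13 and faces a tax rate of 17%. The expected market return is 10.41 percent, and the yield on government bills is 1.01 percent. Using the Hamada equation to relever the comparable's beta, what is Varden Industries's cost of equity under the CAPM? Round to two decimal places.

14.95%

β_L = β_U × [1 + (1 − t)(D/E)] = 1.339 × [1 + (1 − 0.17) × 0.13]
    = 1.339 × [1 + 0.83 × 0.13] = 1.339 × 1.1079 = 1.4835
MRP = 10.41% − 1.01% = 9.40%
E(R) = R_f + β_L × MRP = 1.01% + 1.4835 × 9.40% = 14.95%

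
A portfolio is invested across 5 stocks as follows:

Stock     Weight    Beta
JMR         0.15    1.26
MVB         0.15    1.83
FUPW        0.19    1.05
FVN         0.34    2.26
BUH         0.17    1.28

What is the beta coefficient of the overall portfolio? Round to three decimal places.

1.649

β_P = Σ w_i β_i = 0.15×1.26 + 0.15×1.83 + 0.19×1.05 + 0.34×2.26 + 0.17×1.28 = 1.6490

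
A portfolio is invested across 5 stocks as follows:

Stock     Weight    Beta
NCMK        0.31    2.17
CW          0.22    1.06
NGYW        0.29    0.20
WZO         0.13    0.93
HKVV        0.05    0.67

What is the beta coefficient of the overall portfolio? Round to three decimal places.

1.118

β_P = Σ w_i β_i = 0.31×2.17 + 0.22×1.06 + 0.29×0.20 + 0.13×0.93 + 0.05×0.67 = 1.1183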